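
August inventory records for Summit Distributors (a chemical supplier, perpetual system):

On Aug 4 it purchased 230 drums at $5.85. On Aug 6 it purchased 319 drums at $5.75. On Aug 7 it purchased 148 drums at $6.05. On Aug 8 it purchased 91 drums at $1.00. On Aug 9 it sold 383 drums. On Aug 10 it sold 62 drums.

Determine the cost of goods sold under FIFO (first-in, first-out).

COGS = $2,581.75

Aug 9, 383 sold [FIFO — oldest first]: 230 @ $5.85 + 153 @ $5.75 = $2,225.25
Aug 10, 62 sold [FIFO — oldest first]: 62 @ $5.75 = $356.50
Total COGS = $2,225.25 + $356.50 = $2,581.75
Ending inventory: 104 @ $5.75 + 148 @ $6.05 + 91 @ $1.00 = $1,584.40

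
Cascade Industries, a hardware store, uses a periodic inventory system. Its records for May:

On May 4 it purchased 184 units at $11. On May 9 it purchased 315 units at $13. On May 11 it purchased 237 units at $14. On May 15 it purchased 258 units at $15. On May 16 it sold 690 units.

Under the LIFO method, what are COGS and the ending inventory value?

COGS = $9,723; ending inventory = $3,584

May 16, 690 sold [LIFO — newest first]: 258 @ $15 + 237 @ $14 + 195 @ $13 = $9,723
Ending inventory: 184 @ $11 + 120 @ $13 = $3,584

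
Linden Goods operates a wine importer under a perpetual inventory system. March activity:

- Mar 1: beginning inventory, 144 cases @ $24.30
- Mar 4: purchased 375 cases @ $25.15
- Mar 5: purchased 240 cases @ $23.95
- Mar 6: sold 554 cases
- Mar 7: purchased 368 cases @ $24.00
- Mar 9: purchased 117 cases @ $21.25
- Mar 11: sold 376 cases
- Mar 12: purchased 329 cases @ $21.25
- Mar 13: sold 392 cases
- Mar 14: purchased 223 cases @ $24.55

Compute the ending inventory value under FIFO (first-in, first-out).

Mar 6, 554 sold [FIFO — oldest first]: 144 @ $24.30 + 375 @ $25.15 + 35 @ $23.95 = $13,768.70
Mar 11, 376 sold [FIFO — oldest first]: 205 @ $23.95 + 171 @ $24.00 = $9,013.75
Mar 13, 392 sold [FIFO — oldest first]: 197 @ $24.00 + 117 @ $21.25 + 78 @ $21.25 = $8,871.75
Total COGS = $13,768.70 + $9,013.75 + $8,871.75 = $31,654.20
Ending inventory: 251 @ $21.25 + 223 @ $24.55 = $10,808.40

Ending inventory = $10,808.40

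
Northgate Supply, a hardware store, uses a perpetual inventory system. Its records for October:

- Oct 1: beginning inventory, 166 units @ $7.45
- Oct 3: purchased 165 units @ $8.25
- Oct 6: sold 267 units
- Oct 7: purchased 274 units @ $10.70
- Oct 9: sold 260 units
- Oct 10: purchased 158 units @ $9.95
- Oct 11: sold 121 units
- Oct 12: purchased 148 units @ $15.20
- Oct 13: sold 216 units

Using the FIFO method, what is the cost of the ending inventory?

Oct 6, 267 sold [FIFO — oldest first]: 166 @ $7.45 + 101 @ $8.25 = $2,069.95
Oct 9, 260 sold [FIFO — oldest first]: 64 @ $8.25 + 196 @ $10.70 = $2,625.20
Oct 11, 121 sold [FIFO — oldest first]: 78 @ $10.70 + 43 @ $9.95 = $1,262.45
Oct 13, 216 sold [FIFO — oldest first]: 115 @ $9.95 + 101 @ $15.20 = $2,679.45
Total COGS = $2,069.95 + $2,625.20 + $1,262.45 + $2,679.45 = $8,637.05
Ending inventory: 47 @ $15.20 = $714.40
Check: goods available $9,351.45 = COGS $8,637.05 + ending $714.40

Ending inventory = $714.40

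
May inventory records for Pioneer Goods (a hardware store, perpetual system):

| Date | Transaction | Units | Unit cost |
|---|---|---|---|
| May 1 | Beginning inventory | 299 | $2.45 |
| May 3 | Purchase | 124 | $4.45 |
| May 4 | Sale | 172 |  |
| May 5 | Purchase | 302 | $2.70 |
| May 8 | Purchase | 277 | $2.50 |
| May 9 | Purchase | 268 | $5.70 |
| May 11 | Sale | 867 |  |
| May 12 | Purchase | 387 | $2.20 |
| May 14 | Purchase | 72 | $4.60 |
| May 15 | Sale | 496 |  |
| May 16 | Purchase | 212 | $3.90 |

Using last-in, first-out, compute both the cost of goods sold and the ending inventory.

COGS = $5,027.15; ending inventory = $1,302.10

May 4, 172 sold [LIFO — newest first]: 124 @ $4.45 + 48 @ $2.45 = $669.40
May 11, 867 sold [LIFO — newest first]: 268 @ $5.70 + 277 @ $2.50 + 302 @ $2.70 + 20 @ $2.45 = $3,084.50
May 15, 496 sold [LIFO — newest first]: 72 @ $4.60 + 387 @ $2.20 + 37 @ $2.45 = $1,273.25
Total COGS = $669.40 + $3,084.50 + $1,273.25 = $5,027.15
Ending inventory: 194 @ $2.45 + 212 @ $3.90 = $1,302.10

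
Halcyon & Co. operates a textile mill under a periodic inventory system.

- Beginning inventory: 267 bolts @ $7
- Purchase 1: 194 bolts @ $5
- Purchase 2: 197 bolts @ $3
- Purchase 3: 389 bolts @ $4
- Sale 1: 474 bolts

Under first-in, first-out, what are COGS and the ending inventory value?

Sale 1 (474) [FIFO — oldest first]: 267 @ $7 + 194 @ $5 + 13 @ $3 = $2,878
Ending inventory: 184 @ $3 + 389 @ $4 = $2,108
Check: goods available $4,986 = COGS $2,878 + ending $2,108

COGS = $2,878; ending inventory = $2,108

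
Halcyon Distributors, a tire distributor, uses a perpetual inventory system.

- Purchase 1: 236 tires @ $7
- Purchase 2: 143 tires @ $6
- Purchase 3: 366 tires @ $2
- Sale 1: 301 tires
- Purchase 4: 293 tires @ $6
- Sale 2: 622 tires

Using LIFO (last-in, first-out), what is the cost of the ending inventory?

Ending inventory = $805

Sale 1 (301) [LIFO — newest first]: 301 @ $2 = $602
Sale 2 (622) [LIFO — newest first]: 293 @ $6 + 65 @ $2 + 143 @ $6 + 121 @ $7 = $3,593
Total COGS = $602 + $3,593 = $4,195
Ending inventory: 115 @ $7 = $805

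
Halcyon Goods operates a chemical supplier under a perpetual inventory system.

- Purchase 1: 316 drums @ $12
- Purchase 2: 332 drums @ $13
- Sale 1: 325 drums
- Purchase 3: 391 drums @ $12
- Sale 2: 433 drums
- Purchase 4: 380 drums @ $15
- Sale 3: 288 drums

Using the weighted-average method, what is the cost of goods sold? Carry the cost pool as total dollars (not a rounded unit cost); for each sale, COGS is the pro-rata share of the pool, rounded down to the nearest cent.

After Purchase 1: 316 on hand, pool $3,792.00 (≈ $12.0000 each)
After Purchase 2: 648 on hand, pool $8,108.00 (≈ $12.5123 each)
Sale 1, sell 325: 325/648 × $8,108.00 → $4,066.51
After Purchase 3: 714 on hand, pool $8,733.49 (≈ $12.2318 each)
Sale 2, sell 433: 433/714 × $8,733.49 → $5,296.36
After Purchase 4: 661 on hand, pool $9,137.13 (≈ $13.8232 each)
Sale 3, sell 288: 288/661 × $9,137.13 → $3,981.07
Total COGS = $4,066.51 + $5,296.36 + $3,981.07 = $13,343.94
Ending inventory (cost pool remaining) = $5,156.06

COGS = $13,343.94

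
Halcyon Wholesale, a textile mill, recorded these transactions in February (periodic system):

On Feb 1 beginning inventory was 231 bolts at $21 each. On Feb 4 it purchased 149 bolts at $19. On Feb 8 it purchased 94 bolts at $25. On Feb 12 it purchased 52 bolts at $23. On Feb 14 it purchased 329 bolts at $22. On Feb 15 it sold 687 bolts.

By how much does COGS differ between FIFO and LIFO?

FIFO COGS: 231 @ $21 + 149 @ $19 + 94 @ $25 + 52 @ $23 + 161 @ $22 = $14,770
LIFO COGS: 329 @ $22 + 52 @ $23 + 94 @ $25 + 149 @ $19 + 63 @ $21 = $14,938
Difference = |$14,770 − $14,938| = $168

$168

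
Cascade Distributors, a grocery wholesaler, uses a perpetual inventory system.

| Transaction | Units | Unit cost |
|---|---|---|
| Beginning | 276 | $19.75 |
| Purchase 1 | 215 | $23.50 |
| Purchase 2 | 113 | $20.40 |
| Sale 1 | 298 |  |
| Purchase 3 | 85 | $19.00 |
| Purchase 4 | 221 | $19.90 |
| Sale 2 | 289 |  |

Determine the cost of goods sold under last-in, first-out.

COGS = $12,342.60

Sale 1 (298) [LIFO — newest first]: 113 @ $20.40 + 185 @ $23.50 = $6,652.70
Sale 2 (289) [LIFO — newest first]: 221 @ $19.90 + 68 @ $19.00 = $5,689.90
Total COGS = $6,652.70 + $5,689.90 = $12,342.60
Ending inventory: 276 @ $19.75 + 30 @ $23.50 + 17 @ $19.00 = $6,479.00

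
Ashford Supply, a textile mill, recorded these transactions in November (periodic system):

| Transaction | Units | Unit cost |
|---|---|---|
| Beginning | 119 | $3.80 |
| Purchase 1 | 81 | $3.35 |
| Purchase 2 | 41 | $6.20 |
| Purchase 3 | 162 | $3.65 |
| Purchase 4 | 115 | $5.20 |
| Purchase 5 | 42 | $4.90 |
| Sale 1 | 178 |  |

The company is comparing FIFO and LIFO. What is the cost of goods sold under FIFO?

FIFO COGS: 119 @ $3.80 + 59 @ $3.35 = $649.85
LIFO COGS: 42 @ $4.90 + 115 @ $5.20 + 21 @ $3.65 = $880.45

COGS = $649.85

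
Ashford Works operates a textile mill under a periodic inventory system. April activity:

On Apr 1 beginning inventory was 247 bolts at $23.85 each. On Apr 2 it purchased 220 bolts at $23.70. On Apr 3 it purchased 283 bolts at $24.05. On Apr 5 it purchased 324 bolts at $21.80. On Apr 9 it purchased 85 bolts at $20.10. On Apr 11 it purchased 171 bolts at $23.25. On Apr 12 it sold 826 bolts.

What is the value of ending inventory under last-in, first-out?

Apr 12, 826 sold [LIFO — newest first]: 171 @ $23.25 + 85 @ $20.10 + 324 @ $21.80 + 246 @ $24.05 = $18,663.75
Ending inventory: 247 @ $23.85 + 220 @ $23.70 + 37 @ $24.05 = $11,994.80

Ending inventory = $11,994.80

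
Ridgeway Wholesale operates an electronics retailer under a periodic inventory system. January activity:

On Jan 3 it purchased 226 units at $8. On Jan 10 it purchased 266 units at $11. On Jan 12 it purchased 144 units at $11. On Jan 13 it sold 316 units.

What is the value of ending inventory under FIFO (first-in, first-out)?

Ending inventory = $3,520

Jan 13, 316 sold [FIFO — oldest first]: 226 @ $8 + 90 @ $11 = $2,798
Ending inventory: 176 @ $11 + 144 @ $11 = $3,520
Check: goods available $6,318 = COGS $2,798 + ending $3,520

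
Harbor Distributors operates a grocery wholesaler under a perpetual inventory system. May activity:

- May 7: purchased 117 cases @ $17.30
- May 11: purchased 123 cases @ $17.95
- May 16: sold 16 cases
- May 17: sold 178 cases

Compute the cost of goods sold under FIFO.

May 16, 16 sold [FIFO — oldest first]: 16 @ $17.30 = $276.80
May 17, 178 sold [FIFO — oldest first]: 101 @ $17.30 + 77 @ $17.95 = $3,129.45
Total COGS = $276.80 + $3,129.45 = $3,406.25
Ending inventory: 46 @ $17.95 = $825.70

COGS = $3,406.25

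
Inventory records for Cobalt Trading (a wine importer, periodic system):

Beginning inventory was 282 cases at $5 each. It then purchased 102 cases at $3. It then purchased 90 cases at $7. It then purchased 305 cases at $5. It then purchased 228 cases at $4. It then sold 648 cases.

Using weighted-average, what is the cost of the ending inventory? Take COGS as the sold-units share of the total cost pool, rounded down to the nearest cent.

Ending inventory = $1,705.17

Sale 1, sell 648: 648/1007 × $4,783.00 → $3,077.83
Ending inventory (cost pool remaining) = $1,705.17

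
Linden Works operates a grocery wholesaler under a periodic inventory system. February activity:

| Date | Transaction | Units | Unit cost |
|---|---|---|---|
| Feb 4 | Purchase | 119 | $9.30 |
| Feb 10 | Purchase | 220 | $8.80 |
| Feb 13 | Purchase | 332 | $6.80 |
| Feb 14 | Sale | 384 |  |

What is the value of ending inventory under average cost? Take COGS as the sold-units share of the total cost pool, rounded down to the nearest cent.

Feb 14, sell 384: 384/671 × $5,300.30 → $3,033.25
Ending inventory (cost pool remaining) = $2,267.05

Ending inventory = $2,267.05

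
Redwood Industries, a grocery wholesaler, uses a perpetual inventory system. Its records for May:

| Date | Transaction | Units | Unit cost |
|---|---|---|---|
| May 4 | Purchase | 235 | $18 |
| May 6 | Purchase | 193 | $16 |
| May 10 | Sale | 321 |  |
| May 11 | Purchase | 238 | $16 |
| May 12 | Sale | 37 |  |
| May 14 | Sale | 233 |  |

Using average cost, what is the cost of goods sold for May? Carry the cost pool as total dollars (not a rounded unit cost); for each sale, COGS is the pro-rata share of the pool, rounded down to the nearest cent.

After May 4: 235 on hand, pool $4,230.00 (≈ $18.0000 each)
After May 6: 428 on hand, pool $7,318.00 (≈ $17.0981 each)
May 10, sell 321: 321/428 × $7,318.00 → $5,488.50
After May 11: 345 on hand, pool $5,637.50 (≈ $16.3406 each)
May 12, sell 37: 37/345 × $5,637.50 → $604.60
May 14, sell 233: 233/308 × $5,032.90 → $3,807.35
Total COGS = $5,488.50 + $604.60 + $3,807.35 = $9,900.45
Ending inventory (cost pool remaining) = $1,225.55

COGS = $9,900.45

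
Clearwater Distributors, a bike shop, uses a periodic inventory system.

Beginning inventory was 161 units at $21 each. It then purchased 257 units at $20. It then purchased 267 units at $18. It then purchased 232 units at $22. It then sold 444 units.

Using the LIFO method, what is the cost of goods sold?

Sale 1 (444) [LIFO — newest first]: 232 @ $22 + 212 @ $18 = $8,920
Ending inventory: 161 @ $21 + 257 @ $20 + 55 @ $18 = $9,511
Check: goods available $18,431 = COGS $8,920 + ending $9,511

COGS = $8,920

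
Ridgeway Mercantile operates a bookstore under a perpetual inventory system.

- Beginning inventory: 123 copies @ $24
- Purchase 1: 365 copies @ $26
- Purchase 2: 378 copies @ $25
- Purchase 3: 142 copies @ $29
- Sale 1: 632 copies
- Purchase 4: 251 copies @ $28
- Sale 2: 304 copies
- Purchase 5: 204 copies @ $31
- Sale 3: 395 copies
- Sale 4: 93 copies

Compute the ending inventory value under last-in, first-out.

Ending inventory = $936

Sale 1 (632) [LIFO — newest first]: 142 @ $29 + 378 @ $25 + 112 @ $26 = $16,480
Sale 2 (304) [LIFO — newest first]: 251 @ $28 + 53 @ $26 = $8,406
Sale 3 (395) [LIFO — newest first]: 204 @ $31 + 191 @ $26 = $11,290
Sale 4 (93) [LIFO — newest first]: 9 @ $26 + 84 @ $24 = $2,250
Total COGS = $16,480 + $8,406 + $11,290 + $2,250 = $38,426
Ending inventory: 39 @ $24 = $936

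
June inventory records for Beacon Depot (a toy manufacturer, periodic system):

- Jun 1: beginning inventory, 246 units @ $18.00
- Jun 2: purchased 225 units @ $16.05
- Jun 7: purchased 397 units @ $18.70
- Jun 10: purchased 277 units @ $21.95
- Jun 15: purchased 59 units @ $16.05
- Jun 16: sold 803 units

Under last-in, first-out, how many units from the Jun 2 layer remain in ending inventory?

Jun 16, 803 sold [LIFO — newest first]: 59 @ $16.05 + 277 @ $21.95 + 397 @ $18.70 + 70 @ $16.05 = $15,574.50
Ending inventory: 246 @ $18.00 + 155 @ $16.05 = $6,915.75

155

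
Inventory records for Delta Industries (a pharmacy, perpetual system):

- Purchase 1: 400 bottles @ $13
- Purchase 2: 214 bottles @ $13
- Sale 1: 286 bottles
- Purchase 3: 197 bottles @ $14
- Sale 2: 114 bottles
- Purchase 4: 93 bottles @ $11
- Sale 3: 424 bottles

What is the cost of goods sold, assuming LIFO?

COGS = $10,723

Sale 1 (286) [LIFO — newest first]: 214 @ $13 + 72 @ $13 = $3,718
Sale 2 (114) [LIFO — newest first]: 114 @ $14 = $1,596
Sale 3 (424) [LIFO — newest first]: 93 @ $11 + 83 @ $14 + 248 @ $13 = $5,409
Total COGS = $3,718 + $1,596 + $5,409 = $10,723
Ending inventory: 80 @ $13 = $1,040
Check: goods available $11,763 = COGS $10,723 + ending $1,040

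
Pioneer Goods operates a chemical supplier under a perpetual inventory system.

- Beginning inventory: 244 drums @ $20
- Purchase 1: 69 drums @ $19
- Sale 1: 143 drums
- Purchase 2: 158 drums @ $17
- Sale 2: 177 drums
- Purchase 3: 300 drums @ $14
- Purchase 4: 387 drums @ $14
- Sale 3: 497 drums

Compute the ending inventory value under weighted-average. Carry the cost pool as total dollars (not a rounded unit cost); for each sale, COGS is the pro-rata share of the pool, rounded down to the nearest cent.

After Beginning: 244 on hand, pool $4,880.00 (≈ $20.0000 each)
After Purchase 1: 313 on hand, pool $6,191.00 (≈ $19.7796 each)
Sale 1, sell 143: 143/313 × $6,191.00 → $2,828.47
After Purchase 2: 328 on hand, pool $6,048.53 (≈ $18.4406 each)
Sale 2, sell 177: 177/328 × $6,048.53 → $3,263.99
After Purchase 3: 451 on hand, pool $6,984.54 (≈ $15.4868 each)
After Purchase 4: 838 on hand, pool $12,402.54 (≈ $14.8002 each)
Sale 3, sell 497: 497/838 × $12,402.54 → $7,355.68
Total COGS = $2,828.47 + $3,263.99 + $7,355.68 = $13,448.14
Ending inventory (cost pool remaining) = $5,046.86
Check: goods available $18,495.00 = COGS $13,448.14 + ending $5,046.86

Ending inventory = $5,046.86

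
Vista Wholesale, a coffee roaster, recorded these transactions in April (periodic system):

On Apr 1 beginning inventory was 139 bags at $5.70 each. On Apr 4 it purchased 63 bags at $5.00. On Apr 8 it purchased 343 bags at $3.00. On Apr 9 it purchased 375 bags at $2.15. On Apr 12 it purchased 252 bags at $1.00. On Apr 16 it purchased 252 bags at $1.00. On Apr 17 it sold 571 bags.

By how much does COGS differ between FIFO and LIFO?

FIFO COGS: 139 @ $5.70 + 63 @ $5.00 + 343 @ $3.00 + 26 @ $2.15 = $2,192.20
LIFO COGS: 252 @ $1.00 + 252 @ $1.00 + 67 @ $2.15 = $648.05
Difference = |$2,192.20 − $648.05| = $1,544.15

$1,544.15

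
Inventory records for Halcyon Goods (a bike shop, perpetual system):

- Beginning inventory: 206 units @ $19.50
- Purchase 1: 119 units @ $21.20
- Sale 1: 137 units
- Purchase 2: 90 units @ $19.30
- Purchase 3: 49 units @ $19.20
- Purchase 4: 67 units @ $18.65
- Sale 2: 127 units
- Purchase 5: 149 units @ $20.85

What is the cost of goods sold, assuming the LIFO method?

COGS = $5,276.45

Sale 1 (137) [LIFO — newest first]: 119 @ $21.20 + 18 @ $19.50 = $2,873.80
Sale 2 (127) [LIFO — newest first]: 67 @ $18.65 + 49 @ $19.20 + 11 @ $19.30 = $2,402.65
Total COGS = $2,873.80 + $2,402.65 = $5,276.45
Ending inventory: 188 @ $19.50 + 79 @ $19.30 + 149 @ $20.85 = $8,297.35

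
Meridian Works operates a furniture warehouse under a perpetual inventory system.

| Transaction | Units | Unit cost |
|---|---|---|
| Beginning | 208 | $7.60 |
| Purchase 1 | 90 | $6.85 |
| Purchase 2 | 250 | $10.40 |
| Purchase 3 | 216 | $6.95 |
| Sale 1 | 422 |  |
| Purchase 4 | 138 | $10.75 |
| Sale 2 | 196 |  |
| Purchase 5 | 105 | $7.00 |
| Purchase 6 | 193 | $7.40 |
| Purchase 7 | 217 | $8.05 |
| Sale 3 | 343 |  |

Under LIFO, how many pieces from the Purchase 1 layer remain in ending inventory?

Sale 1 (422) [LIFO — newest first]: 216 @ $6.95 + 206 @ $10.40 = $3,643.60
Sale 2 (196) [LIFO — newest first]: 138 @ $10.75 + 44 @ $10.40 + 14 @ $6.85 = $2,037.00
Sale 3 (343) [LIFO — newest first]: 217 @ $8.05 + 126 @ $7.40 = $2,679.25
Total COGS = $3,643.60 + $2,037.00 + $2,679.25 = $8,359.85
Ending inventory: 208 @ $7.60 + 76 @ $6.85 + 105 @ $7.00 + 67 @ $7.40 = $3,332.20

76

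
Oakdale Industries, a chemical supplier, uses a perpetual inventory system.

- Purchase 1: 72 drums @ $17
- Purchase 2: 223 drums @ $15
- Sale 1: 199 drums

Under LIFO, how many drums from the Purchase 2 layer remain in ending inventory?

24

Sale 1 (199) [LIFO — newest first]: 199 @ $15 = $2,985
Ending inventory: 72 @ $17 + 24 @ $15 = $1,584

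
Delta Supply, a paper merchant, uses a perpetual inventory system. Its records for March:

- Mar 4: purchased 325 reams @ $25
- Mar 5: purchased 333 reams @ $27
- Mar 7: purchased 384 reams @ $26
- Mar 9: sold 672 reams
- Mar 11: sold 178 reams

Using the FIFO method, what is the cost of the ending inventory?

Mar 9, 672 sold [FIFO — oldest first]: 325 @ $25 + 333 @ $27 + 14 @ $26 = $17,480
Mar 11, 178 sold [FIFO — oldest first]: 178 @ $26 = $4,628
Total COGS = $17,480 + $4,628 = $22,108
Ending inventory: 192 @ $26 = $4,992

Ending inventory = $4,992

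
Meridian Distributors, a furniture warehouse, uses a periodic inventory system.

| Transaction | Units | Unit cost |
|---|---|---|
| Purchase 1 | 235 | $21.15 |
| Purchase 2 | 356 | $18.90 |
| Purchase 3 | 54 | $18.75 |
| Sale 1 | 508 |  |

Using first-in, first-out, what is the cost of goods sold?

Sale 1 (508) [FIFO — oldest first]: 235 @ $21.15 + 273 @ $18.90 = $10,129.95
Ending inventory: 83 @ $18.90 + 54 @ $18.75 = $2,581.20

COGS = $10,129.95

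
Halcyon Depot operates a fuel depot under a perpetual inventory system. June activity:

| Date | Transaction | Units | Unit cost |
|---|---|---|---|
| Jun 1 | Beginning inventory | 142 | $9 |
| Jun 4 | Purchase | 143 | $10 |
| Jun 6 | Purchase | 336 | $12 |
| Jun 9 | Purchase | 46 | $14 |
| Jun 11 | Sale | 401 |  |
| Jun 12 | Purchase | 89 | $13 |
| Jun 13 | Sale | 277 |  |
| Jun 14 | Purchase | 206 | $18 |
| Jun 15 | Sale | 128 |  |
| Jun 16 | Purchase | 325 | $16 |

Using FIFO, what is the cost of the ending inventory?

Ending inventory = $8,008

Jun 11, 401 sold [FIFO — oldest first]: 142 @ $9 + 143 @ $10 + 116 @ $12 = $4,100
Jun 13, 277 sold [FIFO — oldest first]: 220 @ $12 + 46 @ $14 + 11 @ $13 = $3,427
Jun 15, 128 sold [FIFO — oldest first]: 78 @ $13 + 50 @ $18 = $1,914
Total COGS = $4,100 + $3,427 + $1,914 = $9,441
Ending inventory: 156 @ $18 + 325 @ $16 = $8,008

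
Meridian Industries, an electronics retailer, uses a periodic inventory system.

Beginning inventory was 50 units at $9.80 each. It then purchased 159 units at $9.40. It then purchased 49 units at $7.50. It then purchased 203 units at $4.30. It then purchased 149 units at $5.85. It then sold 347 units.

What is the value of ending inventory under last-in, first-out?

Ending inventory = $2,373.60

Sale 1 (347) [LIFO — newest first]: 149 @ $5.85 + 198 @ $4.30 = $1,723.05
Ending inventory: 50 @ $9.80 + 159 @ $9.40 + 49 @ $7.50 + 5 @ $4.30 = $2,373.60
Check: goods available $4,096.65 = COGS $1,723.05 + ending $2,373.60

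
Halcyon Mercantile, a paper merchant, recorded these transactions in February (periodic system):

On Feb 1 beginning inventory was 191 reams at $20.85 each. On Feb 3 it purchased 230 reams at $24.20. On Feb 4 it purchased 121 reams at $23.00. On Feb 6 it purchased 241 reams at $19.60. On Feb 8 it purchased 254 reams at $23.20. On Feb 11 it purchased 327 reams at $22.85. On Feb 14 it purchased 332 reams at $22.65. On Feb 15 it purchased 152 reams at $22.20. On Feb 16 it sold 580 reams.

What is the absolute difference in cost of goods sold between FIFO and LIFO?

FIFO COGS: 191 @ $20.85 + 230 @ $24.20 + 121 @ $23.00 + 38 @ $19.60 = $13,076.15
LIFO COGS: 152 @ $22.20 + 332 @ $22.65 + 96 @ $22.85 = $13,087.80
Difference = |$13,076.15 − $13,087.80| = $11.65

$11.65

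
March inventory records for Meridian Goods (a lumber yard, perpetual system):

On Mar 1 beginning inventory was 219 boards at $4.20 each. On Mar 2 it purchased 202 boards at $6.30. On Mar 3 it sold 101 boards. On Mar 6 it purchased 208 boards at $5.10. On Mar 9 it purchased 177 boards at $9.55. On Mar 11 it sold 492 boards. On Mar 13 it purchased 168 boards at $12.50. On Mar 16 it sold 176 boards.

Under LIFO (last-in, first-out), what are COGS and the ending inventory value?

COGS = $6,182.55; ending inventory = $861.00

Mar 3, 101 sold [LIFO — newest first]: 101 @ $6.30 = $636.30
Mar 11, 492 sold [LIFO — newest first]: 177 @ $9.55 + 208 @ $5.10 + 101 @ $6.30 + 6 @ $4.20 = $3,412.65
Mar 16, 176 sold [LIFO — newest first]: 168 @ $12.50 + 8 @ $4.20 = $2,133.60
Total COGS = $636.30 + $3,412.65 + $2,133.60 = $6,182.55
Ending inventory: 205 @ $4.20 = $861.00
Check: goods available $7,043.55 = COGS $6,182.55 + ending $861.00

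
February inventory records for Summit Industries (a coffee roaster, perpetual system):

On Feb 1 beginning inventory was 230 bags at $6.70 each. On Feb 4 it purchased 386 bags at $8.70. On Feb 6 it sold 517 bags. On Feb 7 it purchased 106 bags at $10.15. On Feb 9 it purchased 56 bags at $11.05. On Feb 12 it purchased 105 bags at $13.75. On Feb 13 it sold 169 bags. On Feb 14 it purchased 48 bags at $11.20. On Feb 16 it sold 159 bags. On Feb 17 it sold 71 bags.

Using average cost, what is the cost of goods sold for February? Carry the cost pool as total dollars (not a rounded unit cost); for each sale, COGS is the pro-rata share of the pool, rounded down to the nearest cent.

After Feb 1: 230 on hand, pool $1,541.00 (≈ $6.7000 each)
After Feb 4: 616 on hand, pool $4,899.20 (≈ $7.9532 each)
Feb 6, sell 517: 517/616 × $4,899.20 → $4,111.82
After Feb 7: 205 on hand, pool $1,863.28 (≈ $9.0892 each)
After Feb 9: 261 on hand, pool $2,482.08 (≈ $9.5099 each)
After Feb 12: 366 on hand, pool $3,925.83 (≈ $10.7263 each)
Feb 13, sell 169: 169/366 × $3,925.83 → $1,812.74
After Feb 14: 245 on hand, pool $2,650.69 (≈ $10.8191 each)
Feb 16, sell 159: 159/245 × $2,650.69 → $1,720.24
Feb 17, sell 71: 71/86 × $930.45 → $768.16
Total COGS = $4,111.82 + $1,812.74 + $1,720.24 + $768.16 = $8,412.96
Ending inventory (cost pool remaining) = $162.29

COGS = $8,412.96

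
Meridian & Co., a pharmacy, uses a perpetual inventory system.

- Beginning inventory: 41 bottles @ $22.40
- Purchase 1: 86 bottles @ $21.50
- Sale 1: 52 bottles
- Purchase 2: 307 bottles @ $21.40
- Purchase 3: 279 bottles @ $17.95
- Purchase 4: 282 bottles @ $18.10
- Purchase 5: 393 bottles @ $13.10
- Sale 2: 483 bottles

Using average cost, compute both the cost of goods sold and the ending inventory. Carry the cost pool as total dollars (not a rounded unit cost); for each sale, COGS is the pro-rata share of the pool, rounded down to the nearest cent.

After Beginning: 41 on hand, pool $918.40 (≈ $22.4000 each)
After Purchase 1: 127 on hand, pool $2,767.40 (≈ $21.7906 each)
Sale 1, sell 52: 52/127 × $2,767.40 → $1,133.10
After Purchase 2: 382 on hand, pool $8,204.10 (≈ $21.4767 each)
After Purchase 3: 661 on hand, pool $13,212.15 (≈ $19.9881 each)
After Purchase 4: 943 on hand, pool $18,316.35 (≈ $19.4235 each)
After Purchase 5: 1336 on hand, pool $23,464.65 (≈ $17.5634 each)
Sale 2, sell 483: 483/1336 × $23,464.65 → $8,483.10
Total COGS = $1,133.10 + $8,483.10 = $9,616.20
Ending inventory (cost pool remaining) = $14,981.55
Check: goods available $24,597.75 = COGS $9,616.20 + ending $14,981.55

COGS = $9,616.20; ending inventory = $14,981.55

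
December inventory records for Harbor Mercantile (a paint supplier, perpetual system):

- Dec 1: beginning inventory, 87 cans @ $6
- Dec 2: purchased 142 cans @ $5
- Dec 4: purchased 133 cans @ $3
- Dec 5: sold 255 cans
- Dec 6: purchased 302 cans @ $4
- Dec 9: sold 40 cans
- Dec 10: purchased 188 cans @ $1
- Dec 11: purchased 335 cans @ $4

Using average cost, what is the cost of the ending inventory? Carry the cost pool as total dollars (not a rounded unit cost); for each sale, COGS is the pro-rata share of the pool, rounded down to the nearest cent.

After Dec 1: 87 on hand, pool $522.00 (≈ $6.0000 each)
After Dec 2: 229 on hand, pool $1,232.00 (≈ $5.3799 each)
After Dec 4: 362 on hand, pool $1,631.00 (≈ $4.5055 each)
Dec 5, sell 255: 255/362 × $1,631.00 → $1,148.90
After Dec 6: 409 on hand, pool $1,690.10 (≈ $4.1323 each)
Dec 9, sell 40: 40/409 × $1,690.10 → $165.29
After Dec 10: 557 on hand, pool $1,712.81 (≈ $3.0751 each)
After Dec 11: 892 on hand, pool $3,052.81 (≈ $3.4224 each)
Total COGS = $1,148.90 + $165.29 = $1,314.19
Ending inventory (cost pool remaining) = $3,052.81
Check: goods available $4,367.00 = COGS $1,314.19 + ending $3,052.81

Ending inventory = $3,052.81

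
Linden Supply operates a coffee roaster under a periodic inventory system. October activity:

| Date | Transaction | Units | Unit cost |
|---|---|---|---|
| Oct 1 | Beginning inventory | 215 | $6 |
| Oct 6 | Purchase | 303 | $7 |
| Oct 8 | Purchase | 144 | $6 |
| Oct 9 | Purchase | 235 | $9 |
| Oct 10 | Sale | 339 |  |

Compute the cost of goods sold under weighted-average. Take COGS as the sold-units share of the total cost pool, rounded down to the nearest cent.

COGS = $2,414.94

Oct 10, sell 339: 339/897 × $6,390.00 → $2,414.94
Ending inventory (cost pool remaining) = $3,975.06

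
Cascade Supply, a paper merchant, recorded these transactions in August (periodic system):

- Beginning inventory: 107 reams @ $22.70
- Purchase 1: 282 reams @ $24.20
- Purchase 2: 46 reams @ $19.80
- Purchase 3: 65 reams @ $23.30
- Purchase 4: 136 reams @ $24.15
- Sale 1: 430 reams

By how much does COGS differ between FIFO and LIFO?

$73.20

FIFO COGS: 107 @ $22.70 + 282 @ $24.20 + 41 @ $19.80 = $10,065.10
LIFO COGS: 136 @ $24.15 + 65 @ $23.30 + 46 @ $19.80 + 183 @ $24.20 = $10,138.30
Difference = |$10,065.10 − $10,138.30| = $73.20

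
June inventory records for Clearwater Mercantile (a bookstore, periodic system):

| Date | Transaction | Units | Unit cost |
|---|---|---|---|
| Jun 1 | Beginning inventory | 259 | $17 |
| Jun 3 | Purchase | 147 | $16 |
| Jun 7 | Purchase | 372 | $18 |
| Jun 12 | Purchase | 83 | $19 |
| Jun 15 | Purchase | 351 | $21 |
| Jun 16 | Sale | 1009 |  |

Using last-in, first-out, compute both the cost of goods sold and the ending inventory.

Jun 16, 1009 sold [LIFO — newest first]: 351 @ $21 + 83 @ $19 + 372 @ $18 + 147 @ $16 + 56 @ $17 = $18,948
Ending inventory: 203 @ $17 = $3,451

COGS = $18,948; ending inventory = $3,451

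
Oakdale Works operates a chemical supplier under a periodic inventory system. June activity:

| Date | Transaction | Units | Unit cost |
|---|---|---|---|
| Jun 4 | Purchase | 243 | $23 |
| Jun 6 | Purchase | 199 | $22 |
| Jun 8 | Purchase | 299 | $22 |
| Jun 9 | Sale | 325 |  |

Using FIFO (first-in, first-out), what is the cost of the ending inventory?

Jun 9, 325 sold [FIFO — oldest first]: 243 @ $23 + 82 @ $22 = $7,393
Ending inventory: 117 @ $22 + 299 @ $22 = $9,152

Ending inventory = $9,152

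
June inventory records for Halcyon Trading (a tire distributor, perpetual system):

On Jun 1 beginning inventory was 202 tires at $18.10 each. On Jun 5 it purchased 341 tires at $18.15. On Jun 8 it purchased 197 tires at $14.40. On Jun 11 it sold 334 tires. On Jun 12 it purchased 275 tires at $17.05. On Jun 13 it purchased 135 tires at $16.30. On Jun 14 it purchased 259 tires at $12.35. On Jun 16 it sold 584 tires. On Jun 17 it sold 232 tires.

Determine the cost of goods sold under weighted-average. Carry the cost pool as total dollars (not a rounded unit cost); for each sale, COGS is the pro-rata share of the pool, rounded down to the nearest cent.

After Jun 1: 202 on hand, pool $3,656.20 (≈ $18.1000 each)
After Jun 5: 543 on hand, pool $9,845.35 (≈ $18.1314 each)
After Jun 8: 740 on hand, pool $12,682.15 (≈ $17.1380 each)
Jun 11, sell 334: 334/740 × $12,682.15 → $5,724.10
After Jun 12: 681 on hand, pool $11,646.80 (≈ $17.1025 each)
After Jun 13: 816 on hand, pool $13,847.30 (≈ $16.9697 each)
After Jun 14: 1075 on hand, pool $17,045.95 (≈ $15.8567 each)
Jun 16, sell 584: 584/1075 × $17,045.95 → $9,260.31
Jun 17, sell 232: 232/491 × $7,785.64 → $3,678.75
Total COGS = $5,724.10 + $9,260.31 + $3,678.75 = $18,663.16
Ending inventory (cost pool remaining) = $4,106.89

COGS = $18,663.16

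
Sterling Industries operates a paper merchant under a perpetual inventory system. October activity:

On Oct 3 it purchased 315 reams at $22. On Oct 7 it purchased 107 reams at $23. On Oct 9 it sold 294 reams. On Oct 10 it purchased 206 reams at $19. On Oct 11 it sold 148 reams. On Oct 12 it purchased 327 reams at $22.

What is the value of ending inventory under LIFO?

Oct 9, 294 sold [LIFO — newest first]: 107 @ $23 + 187 @ $22 = $6,575
Oct 11, 148 sold [LIFO — newest first]: 148 @ $19 = $2,812
Total COGS = $6,575 + $2,812 = $9,387
Ending inventory: 128 @ $22 + 58 @ $19 + 327 @ $22 = $11,112

Ending inventory = $11,112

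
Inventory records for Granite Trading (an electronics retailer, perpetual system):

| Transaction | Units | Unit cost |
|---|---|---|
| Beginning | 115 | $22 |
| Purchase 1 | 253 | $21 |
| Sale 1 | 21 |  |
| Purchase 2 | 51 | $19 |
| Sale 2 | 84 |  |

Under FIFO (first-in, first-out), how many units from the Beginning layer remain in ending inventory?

Sale 1 (21) [FIFO — oldest first]: 21 @ $22 = $462
Sale 2 (84) [FIFO — oldest first]: 84 @ $22 = $1,848
Total COGS = $462 + $1,848 = $2,310
Ending inventory: 10 @ $22 + 253 @ $21 + 51 @ $19 = $6,502

10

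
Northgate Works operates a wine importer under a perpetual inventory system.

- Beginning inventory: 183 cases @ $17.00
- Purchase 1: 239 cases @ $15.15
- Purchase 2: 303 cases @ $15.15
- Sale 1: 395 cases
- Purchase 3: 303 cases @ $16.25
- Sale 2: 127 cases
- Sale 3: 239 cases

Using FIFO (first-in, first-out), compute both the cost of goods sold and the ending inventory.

Sale 1 (395) [FIFO — oldest first]: 183 @ $17.00 + 212 @ $15.15 = $6,322.80
Sale 2 (127) [FIFO — oldest first]: 27 @ $15.15 + 100 @ $15.15 = $1,924.05
Sale 3 (239) [FIFO — oldest first]: 203 @ $15.15 + 36 @ $16.25 = $3,660.45
Total COGS = $6,322.80 + $1,924.05 + $3,660.45 = $11,907.30
Ending inventory: 267 @ $16.25 = $4,338.75

COGS = $11,907.30; ending inventory = $4,338.75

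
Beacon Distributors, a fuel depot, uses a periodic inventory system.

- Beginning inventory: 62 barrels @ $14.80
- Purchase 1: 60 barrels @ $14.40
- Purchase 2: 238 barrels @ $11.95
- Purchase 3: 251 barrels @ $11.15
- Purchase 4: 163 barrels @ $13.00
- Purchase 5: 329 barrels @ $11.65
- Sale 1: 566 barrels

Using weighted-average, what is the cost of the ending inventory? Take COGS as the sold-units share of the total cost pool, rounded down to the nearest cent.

Ending inventory = $6,512.26

Sale 1, sell 566: 566/1103 × $13,376.20 → $6,863.94
Ending inventory (cost pool remaining) = $6,512.26
Check: goods available $13,376.20 = COGS $6,863.94 + ending $6,512.26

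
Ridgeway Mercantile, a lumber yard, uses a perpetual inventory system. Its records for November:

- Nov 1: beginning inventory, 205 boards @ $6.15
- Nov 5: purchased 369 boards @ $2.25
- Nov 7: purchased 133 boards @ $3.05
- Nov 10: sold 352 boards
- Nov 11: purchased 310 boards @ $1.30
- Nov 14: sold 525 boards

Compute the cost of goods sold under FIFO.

Nov 10, 352 sold [FIFO — oldest first]: 205 @ $6.15 + 147 @ $2.25 = $1,591.50
Nov 14, 525 sold [FIFO — oldest first]: 222 @ $2.25 + 133 @ $3.05 + 170 @ $1.30 = $1,126.15
Total COGS = $1,591.50 + $1,126.15 = $2,717.65
Ending inventory: 140 @ $1.30 = $182.00

COGS = $2,717.65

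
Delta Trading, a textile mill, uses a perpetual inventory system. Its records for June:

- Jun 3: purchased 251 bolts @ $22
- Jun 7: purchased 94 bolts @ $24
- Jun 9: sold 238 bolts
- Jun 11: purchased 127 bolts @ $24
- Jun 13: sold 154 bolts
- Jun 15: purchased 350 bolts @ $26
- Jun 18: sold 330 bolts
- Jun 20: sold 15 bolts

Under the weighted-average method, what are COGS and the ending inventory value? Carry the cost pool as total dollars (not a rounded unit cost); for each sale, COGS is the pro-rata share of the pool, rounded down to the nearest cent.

COGS = $17,758.14; ending inventory = $2,167.86

After Jun 3: 251 on hand, pool $5,522.00 (≈ $22.0000 each)
After Jun 7: 345 on hand, pool $7,778.00 (≈ $22.5449 each)
Jun 9, sell 238: 238/345 × $7,778.00 → $5,365.69
After Jun 11: 234 on hand, pool $5,460.31 (≈ $23.3347 each)
Jun 13, sell 154: 154/234 × $5,460.31 → $3,593.53
After Jun 15: 430 on hand, pool $10,966.78 (≈ $25.5041 each)
Jun 18, sell 330: 330/430 × $10,966.78 → $8,416.36
Jun 20, sell 15: 15/100 × $2,550.42 → $382.56
Total COGS = $5,365.69 + $3,593.53 + $8,416.36 + $382.56 = $17,758.14
Ending inventory (cost pool remaining) = $2,167.86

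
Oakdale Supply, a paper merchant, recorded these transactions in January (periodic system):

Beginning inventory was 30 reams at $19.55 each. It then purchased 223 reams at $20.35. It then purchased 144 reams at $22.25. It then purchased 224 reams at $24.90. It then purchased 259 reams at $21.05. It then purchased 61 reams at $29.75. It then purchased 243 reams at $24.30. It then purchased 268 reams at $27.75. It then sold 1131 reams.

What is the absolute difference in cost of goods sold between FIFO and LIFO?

FIFO COGS: 30 @ $19.55 + 223 @ $20.35 + 144 @ $22.25 + 224 @ $24.90 + 259 @ $21.05 + 61 @ $29.75 + 190 @ $24.30 = $25,789.85
LIFO COGS: 268 @ $27.75 + 243 @ $24.30 + 61 @ $29.75 + 259 @ $21.05 + 224 @ $24.90 + 76 @ $22.25 = $27,877.20
Difference = |$25,789.85 − $27,877.20| = $2,087.35

$2,087.35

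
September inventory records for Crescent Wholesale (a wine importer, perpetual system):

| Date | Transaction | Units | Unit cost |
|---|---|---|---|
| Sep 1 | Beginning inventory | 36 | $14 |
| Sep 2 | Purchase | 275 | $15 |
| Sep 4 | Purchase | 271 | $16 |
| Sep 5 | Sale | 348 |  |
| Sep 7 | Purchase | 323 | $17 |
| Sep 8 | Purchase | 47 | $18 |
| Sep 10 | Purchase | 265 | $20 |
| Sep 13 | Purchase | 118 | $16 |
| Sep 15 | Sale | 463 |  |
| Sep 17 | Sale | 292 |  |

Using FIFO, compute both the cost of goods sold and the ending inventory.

COGS = $18,322; ending inventory = $4,168

Sep 5, 348 sold [FIFO — oldest first]: 36 @ $14 + 275 @ $15 + 37 @ $16 = $5,221
Sep 15, 463 sold [FIFO — oldest first]: 234 @ $16 + 229 @ $17 = $7,637
Sep 17, 292 sold [FIFO — oldest first]: 94 @ $17 + 47 @ $18 + 151 @ $20 = $5,464
Total COGS = $5,221 + $7,637 + $5,464 = $18,322
Ending inventory: 114 @ $20 + 118 @ $16 = $4,168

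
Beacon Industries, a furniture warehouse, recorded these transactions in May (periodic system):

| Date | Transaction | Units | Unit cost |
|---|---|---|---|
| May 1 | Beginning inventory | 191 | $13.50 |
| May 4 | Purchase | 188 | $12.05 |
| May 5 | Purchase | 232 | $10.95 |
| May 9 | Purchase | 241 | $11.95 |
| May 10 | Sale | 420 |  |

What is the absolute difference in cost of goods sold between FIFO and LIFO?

$452.85

FIFO COGS: 191 @ $13.50 + 188 @ $12.05 + 41 @ $10.95 = $5,292.85
LIFO COGS: 241 @ $11.95 + 179 @ $10.95 = $4,840.00
Difference = |$5,292.85 − $4,840.00| = $452.85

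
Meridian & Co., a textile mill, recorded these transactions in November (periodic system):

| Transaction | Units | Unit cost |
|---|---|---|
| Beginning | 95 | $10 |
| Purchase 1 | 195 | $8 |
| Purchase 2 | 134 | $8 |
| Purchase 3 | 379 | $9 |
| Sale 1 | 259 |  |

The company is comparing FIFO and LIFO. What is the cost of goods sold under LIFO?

FIFO COGS: 95 @ $10 + 164 @ $8 = $2,262
LIFO COGS: 259 @ $9 = $2,331

COGS = $2,331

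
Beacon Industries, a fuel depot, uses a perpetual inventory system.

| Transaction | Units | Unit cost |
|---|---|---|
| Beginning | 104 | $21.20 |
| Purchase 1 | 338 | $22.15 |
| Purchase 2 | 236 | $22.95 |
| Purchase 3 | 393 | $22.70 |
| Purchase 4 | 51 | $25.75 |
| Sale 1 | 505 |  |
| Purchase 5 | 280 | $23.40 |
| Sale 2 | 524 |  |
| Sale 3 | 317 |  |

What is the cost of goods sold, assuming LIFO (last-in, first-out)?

COGS = $30,706.85

Sale 1 (505) [LIFO — newest first]: 51 @ $25.75 + 393 @ $22.70 + 61 @ $22.95 = $11,634.30
Sale 2 (524) [LIFO — newest first]: 280 @ $23.40 + 175 @ $22.95 + 69 @ $22.15 = $12,096.60
Sale 3 (317) [LIFO — newest first]: 269 @ $22.15 + 48 @ $21.20 = $6,975.95
Total COGS = $11,634.30 + $12,096.60 + $6,975.95 = $30,706.85
Ending inventory: 56 @ $21.20 = $1,187.20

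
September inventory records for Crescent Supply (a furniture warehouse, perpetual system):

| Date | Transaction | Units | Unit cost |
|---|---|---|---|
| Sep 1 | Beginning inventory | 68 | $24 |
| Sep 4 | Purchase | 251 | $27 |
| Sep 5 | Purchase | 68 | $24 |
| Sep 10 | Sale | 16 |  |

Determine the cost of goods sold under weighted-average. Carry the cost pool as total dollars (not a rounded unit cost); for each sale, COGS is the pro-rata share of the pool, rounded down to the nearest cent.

After Sep 1: 68 on hand, pool $1,632.00 (≈ $24.0000 each)
After Sep 4: 319 on hand, pool $8,409.00 (≈ $26.3605 each)
After Sep 5: 387 on hand, pool $10,041.00 (≈ $25.9457 each)
Sep 10, sell 16: 16/387 × $10,041.00 → $415.13
Ending inventory (cost pool remaining) = $9,625.87
Check: goods available $10,041.00 = COGS $415.13 + ending $9,625.87

COGS = $415.13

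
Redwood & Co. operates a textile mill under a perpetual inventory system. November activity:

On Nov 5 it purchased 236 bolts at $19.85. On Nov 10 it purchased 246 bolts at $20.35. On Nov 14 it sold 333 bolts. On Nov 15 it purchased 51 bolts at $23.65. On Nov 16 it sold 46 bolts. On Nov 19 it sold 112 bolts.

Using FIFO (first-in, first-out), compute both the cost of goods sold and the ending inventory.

Nov 14, 333 sold [FIFO — oldest first]: 236 @ $19.85 + 97 @ $20.35 = $6,658.55
Nov 16, 46 sold [FIFO — oldest first]: 46 @ $20.35 = $936.10
Nov 19, 112 sold [FIFO — oldest first]: 103 @ $20.35 + 9 @ $23.65 = $2,308.90
Total COGS = $6,658.55 + $936.10 + $2,308.90 = $9,903.55
Ending inventory: 42 @ $23.65 = $993.30

COGS = $9,903.55; ending inventory = $993.30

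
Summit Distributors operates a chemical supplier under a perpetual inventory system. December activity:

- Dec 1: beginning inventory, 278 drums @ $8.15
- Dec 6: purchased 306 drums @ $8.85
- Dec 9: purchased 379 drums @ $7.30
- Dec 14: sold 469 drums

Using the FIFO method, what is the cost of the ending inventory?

Ending inventory = $3,784.45

Dec 14, 469 sold [FIFO — oldest first]: 278 @ $8.15 + 191 @ $8.85 = $3,956.05
Ending inventory: 115 @ $8.85 + 379 @ $7.30 = $3,784.45
Check: goods available $7,740.50 = COGS $3,956.05 + ending $3,784.45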